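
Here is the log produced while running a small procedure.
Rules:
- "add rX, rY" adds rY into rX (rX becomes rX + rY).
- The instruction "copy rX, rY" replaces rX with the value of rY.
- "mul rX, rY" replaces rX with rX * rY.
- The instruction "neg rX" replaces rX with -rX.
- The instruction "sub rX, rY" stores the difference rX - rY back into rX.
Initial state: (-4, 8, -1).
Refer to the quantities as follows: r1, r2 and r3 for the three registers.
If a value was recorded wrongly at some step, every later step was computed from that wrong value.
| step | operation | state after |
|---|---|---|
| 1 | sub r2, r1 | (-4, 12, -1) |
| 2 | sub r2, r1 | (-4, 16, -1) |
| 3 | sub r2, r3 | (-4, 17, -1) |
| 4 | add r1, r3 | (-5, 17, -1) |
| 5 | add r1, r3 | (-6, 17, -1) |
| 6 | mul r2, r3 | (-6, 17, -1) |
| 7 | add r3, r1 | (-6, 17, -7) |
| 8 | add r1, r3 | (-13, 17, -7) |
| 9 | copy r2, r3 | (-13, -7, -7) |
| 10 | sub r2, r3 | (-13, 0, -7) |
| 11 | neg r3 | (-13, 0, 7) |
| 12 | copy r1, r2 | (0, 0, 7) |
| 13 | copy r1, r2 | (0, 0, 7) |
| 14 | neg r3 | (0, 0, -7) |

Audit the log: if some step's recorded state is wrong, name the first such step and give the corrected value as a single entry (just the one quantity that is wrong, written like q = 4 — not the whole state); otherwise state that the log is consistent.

step 6, r2 = -17

Recomputing the run from the initial state:
step 1: r1 = -4, r2 = 12, r3 = -1
step 2: r1 = -4, r2 = 16, r3 = -1
step 3: r1 = -4, r2 = 17, r3 = -1
step 4: r1 = -5, r2 = 17, r3 = -1
step 5: r1 = -6, r2 = 17, r3 = -1
step 6: r1 = -6, r2 = -17, r3 = -1
step 7: r1 = -6, r2 = -17, r3 = -7
step 8: r1 = -13, r2 = -17, r3 = -7
step 9: r1 = -13, r2 = -7, r3 = -7
step 10: r1 = -13, r2 = 0, r3 = -7
step 11: r1 = -13, r2 = 0, r3 = 7
step 12: r1 = 0, r2 = 0, r3 = 7
step 13: r1 = 0, r2 = 0, r3 = 7
step 14: r1 = 0, r2 = 0, r3 = -7
The first disagreement with the log is at step 6, where the value should be r2 = -17.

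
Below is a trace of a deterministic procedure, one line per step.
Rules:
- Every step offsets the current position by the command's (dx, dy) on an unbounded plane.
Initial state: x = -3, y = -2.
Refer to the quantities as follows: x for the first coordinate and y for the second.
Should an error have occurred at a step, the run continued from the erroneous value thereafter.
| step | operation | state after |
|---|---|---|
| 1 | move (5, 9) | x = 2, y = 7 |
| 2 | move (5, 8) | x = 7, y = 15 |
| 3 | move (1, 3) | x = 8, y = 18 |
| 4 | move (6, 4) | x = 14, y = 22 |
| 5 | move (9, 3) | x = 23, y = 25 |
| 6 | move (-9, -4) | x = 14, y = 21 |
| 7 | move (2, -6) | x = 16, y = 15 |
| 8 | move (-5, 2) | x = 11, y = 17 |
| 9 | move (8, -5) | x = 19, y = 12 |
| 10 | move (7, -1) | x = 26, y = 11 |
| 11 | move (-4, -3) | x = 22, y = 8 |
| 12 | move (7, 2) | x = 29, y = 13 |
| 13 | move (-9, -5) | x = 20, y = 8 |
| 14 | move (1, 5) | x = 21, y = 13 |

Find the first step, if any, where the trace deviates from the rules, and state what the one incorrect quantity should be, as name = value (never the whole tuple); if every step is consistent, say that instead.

step 12, y = 10

Recomputing the run from the initial state:
step 1: x = 2, y = 7
step 2: x = 7, y = 15
step 3: x = 8, y = 18
step 4: x = 14, y = 22
step 5: x = 23, y = 25
step 6: x = 14, y = 21
step 7: x = 16, y = 15
step 8: x = 11, y = 17
step 9: x = 19, y = 12
step 10: x = 26, y = 11
step 11: x = 22, y = 8
step 12: x = 29, y = 10
step 13: x = 20, y = 5
step 14: x = 21, y = 10
The first disagreement with the trace is at step 12, where the value should be y = 10.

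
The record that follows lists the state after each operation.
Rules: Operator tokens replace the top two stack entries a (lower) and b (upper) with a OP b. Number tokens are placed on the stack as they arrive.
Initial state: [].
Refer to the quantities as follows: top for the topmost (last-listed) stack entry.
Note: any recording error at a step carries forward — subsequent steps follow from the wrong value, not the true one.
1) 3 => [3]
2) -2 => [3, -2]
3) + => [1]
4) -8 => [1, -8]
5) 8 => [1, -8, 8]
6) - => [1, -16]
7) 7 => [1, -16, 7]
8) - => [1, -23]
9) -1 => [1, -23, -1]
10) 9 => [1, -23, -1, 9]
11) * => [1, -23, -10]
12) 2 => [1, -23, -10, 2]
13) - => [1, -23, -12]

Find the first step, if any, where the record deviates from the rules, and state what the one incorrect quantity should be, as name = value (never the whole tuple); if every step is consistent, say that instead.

step 11, top = -9

Recomputing the run from the initial state:
step 1: [3]
step 2: [3, -2]
step 3: [1]
step 4: [1, -8]
step 5: [1, -8, 8]
step 6: [1, -16]
step 7: [1, -16, 7]
step 8: [1, -23]
step 9: [1, -23, -1]
step 10: [1, -23, -1, 9]
step 11: [1, -23, -9]
step 12: [1, -23, -9, 2]
step 13: [1, -23, -11]
The first disagreement with the record is at step 11, where the value should be top = -9.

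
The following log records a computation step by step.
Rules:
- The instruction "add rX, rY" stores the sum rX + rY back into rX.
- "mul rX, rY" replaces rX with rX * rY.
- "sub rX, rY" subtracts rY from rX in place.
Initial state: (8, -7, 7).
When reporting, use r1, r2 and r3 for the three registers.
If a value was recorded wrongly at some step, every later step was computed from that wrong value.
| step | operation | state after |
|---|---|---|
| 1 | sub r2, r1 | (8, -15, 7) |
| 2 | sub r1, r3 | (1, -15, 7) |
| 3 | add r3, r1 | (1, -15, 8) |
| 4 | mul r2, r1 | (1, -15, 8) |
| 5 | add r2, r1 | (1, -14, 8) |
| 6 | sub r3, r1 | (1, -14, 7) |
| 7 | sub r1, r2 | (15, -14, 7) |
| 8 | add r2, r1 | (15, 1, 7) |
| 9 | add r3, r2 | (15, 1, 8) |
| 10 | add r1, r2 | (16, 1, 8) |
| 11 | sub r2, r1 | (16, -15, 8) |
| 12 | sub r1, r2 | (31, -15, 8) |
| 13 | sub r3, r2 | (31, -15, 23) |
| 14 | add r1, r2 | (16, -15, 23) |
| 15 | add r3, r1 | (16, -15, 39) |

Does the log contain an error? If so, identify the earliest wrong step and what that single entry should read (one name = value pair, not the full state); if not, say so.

step 1: r2 = -7 - 8 = -15 -> agrees with the log
step 2: r1 = 8 - 7 = 1 -> in agreement
step 3: r3 = 7 + 1 = 8 -> in agreement
step 4: r2 = -15 * 1 = -15 -> verified
step 5: r2 = -15 + 1 = -14 -> matches
step 6: r3 = 8 - 1 = 7 -> verified
step 7: r1 = 1 - -14 = 15 -> verified
step 8: r2 = -14 + 15 = 1 -> checks out
step 9: r3 = 7 + 1 = 8 -> consistent with the log
step 10: r1 = 15 + 1 = 16 -> matches
step 11: r2 = 1 - 16 = -15 -> in agreement
step 12: r1 = 16 - -15 = 31 -> consistent with the log
step 13: r3 = 8 - -15 = 23 -> confirmed correct
step 14: r1 = 31 + -15 = 16 -> no discrepancy
step 15: r3 = 23 + 16 = 39 -> no discrepancy
No step deviates from the rules.

no error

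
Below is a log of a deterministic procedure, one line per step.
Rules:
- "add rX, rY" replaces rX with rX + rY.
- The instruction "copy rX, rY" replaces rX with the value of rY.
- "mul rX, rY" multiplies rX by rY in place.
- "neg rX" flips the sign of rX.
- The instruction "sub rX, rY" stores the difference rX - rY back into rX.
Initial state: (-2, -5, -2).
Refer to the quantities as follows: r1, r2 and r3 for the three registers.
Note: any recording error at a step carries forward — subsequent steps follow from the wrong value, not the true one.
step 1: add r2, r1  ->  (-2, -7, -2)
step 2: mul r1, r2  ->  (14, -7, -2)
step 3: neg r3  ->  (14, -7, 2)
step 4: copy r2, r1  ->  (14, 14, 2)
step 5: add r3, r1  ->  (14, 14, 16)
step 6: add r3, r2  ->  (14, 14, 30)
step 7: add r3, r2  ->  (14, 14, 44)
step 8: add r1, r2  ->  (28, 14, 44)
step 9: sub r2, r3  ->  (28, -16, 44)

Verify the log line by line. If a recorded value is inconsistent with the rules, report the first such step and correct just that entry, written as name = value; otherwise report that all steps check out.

step 9, r2 = -30

1. r2 = -5 + -2 = -7 (no discrepancy)
2. r1 = -2 * -7 = 14 (checks out)
3. r3 = -(-2) = 2 (exactly as logged)
4. r2 = 14 (matches)
5. r3 = 2 + 14 = 16 (agrees with the log)
6. r3 = 16 + 14 = 30 (matches)
7. r3 = 30 + 14 = 44 (confirmed correct)
8. r1 = 14 + 14 = 28 (in agreement)
9. r2 = 14 - 44 = -30 (the log has a different value)
The audit stops at step 9: the recorded entry is wrong and should be r2 = -30.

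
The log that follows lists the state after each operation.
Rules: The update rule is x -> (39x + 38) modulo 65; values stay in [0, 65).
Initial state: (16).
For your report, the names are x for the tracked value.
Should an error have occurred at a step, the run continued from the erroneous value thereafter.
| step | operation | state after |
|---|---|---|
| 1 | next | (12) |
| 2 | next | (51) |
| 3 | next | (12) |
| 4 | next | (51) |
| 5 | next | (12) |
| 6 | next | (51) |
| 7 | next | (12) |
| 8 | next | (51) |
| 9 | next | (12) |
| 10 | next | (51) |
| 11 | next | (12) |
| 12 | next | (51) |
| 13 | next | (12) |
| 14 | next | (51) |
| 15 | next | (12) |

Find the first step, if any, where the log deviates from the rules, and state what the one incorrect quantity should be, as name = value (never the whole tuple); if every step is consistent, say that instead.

no error

step 1: x = (39*16 + 38) mod 65 = 12 -> verified
step 2: x = (39*12 + 38) mod 65 = 51 -> matches
step 3: x = (39*51 + 38) mod 65 = 12 -> in agreement
step 4: x = (39*12 + 38) mod 65 = 51 -> consistent with the log
step 5: x = (39*51 + 38) mod 65 = 12 -> matches
step 6: x = (39*12 + 38) mod 65 = 51 -> agrees with the log
step 7: x = (39*51 + 38) mod 65 = 12 -> no discrepancy
step 8: x = (39*12 + 38) mod 65 = 51 -> matches
step 9: x = (39*51 + 38) mod 65 = 12 -> confirmed correct
step 10: x = (39*12 + 38) mod 65 = 51 -> in agreement
step 11: x = (39*51 + 38) mod 65 = 12 -> no discrepancy
step 12: x = (39*12 + 38) mod 65 = 51 -> checks out
step 13: x = (39*51 + 38) mod 65 = 12 -> exactly as logged
step 14: x = (39*12 + 38) mod 65 = 51 -> checks out
step 15: x = (39*51 + 38) mod 65 = 12 -> no discrepancy
The whole run recomputes cleanly — no discrepancies.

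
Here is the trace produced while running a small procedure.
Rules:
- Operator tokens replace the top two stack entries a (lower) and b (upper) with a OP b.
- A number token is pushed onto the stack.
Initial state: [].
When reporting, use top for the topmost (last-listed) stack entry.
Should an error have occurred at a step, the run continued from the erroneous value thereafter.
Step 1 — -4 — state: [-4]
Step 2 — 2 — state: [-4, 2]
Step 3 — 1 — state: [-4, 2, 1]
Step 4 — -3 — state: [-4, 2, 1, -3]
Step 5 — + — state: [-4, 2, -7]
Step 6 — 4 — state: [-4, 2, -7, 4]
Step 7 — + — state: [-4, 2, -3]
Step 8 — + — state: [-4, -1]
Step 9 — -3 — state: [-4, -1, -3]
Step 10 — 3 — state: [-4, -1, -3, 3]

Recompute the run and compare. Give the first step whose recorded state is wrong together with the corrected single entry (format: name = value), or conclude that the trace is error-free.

step 5, top = -2

Recomputing the run from the initial state:
step 1: [-4]
step 2: [-4, 2]
step 3: [-4, 2, 1]
step 4: [-4, 2, 1, -3]
step 5: [-4, 2, -2]
step 6: [-4, 2, -2, 4]
step 7: [-4, 2, 2]
step 8: [-4, 4]
step 9: [-4, 4, -3]
step 10: [-4, 4, -3, 3]
The first disagreement with the trace is at step 5, where the value should be top = -2.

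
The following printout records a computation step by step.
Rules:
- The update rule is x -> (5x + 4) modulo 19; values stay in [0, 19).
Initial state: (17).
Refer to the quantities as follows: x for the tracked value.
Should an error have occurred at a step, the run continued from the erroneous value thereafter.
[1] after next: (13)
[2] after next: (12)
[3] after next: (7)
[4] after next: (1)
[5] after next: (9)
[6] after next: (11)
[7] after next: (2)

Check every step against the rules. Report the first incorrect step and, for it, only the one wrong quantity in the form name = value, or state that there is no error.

1. x = (5*17 + 4) mod 19 = 13 (agrees with the printout)
2. x = (5*13 + 4) mod 19 = 12 (no discrepancy)
3. x = (5*12 + 4) mod 19 = 7 (agrees with the printout)
4. x = (5*7 + 4) mod 19 = 1 (agrees with the printout)
5. x = (5*1 + 4) mod 19 = 9 (confirmed correct)
6. x = (5*9 + 4) mod 19 = 11 (confirmed correct)
7. x = (5*11 + 4) mod 19 = 2 (exactly as logged)
The whole run recomputes cleanly — no discrepancies.

no error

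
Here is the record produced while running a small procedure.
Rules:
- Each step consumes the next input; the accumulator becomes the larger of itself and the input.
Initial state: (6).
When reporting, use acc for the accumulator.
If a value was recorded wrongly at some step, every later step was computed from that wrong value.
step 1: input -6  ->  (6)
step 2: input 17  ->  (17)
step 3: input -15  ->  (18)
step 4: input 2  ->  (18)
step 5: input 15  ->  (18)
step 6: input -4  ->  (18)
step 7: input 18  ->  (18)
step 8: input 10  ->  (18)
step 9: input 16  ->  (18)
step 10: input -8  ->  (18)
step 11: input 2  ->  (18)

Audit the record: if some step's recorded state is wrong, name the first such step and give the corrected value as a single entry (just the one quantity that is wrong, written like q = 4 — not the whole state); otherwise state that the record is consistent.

step 3, acc = 17

Step 1: acc = max(6, -6) = 6 — agrees with the record.
Step 2: acc = max(6, 17) = 17 — exactly as logged.
Step 3: acc = max(17, -15) = 17 — a discrepancy with the record.
First incorrect step: 3; the correct value is acc = 17.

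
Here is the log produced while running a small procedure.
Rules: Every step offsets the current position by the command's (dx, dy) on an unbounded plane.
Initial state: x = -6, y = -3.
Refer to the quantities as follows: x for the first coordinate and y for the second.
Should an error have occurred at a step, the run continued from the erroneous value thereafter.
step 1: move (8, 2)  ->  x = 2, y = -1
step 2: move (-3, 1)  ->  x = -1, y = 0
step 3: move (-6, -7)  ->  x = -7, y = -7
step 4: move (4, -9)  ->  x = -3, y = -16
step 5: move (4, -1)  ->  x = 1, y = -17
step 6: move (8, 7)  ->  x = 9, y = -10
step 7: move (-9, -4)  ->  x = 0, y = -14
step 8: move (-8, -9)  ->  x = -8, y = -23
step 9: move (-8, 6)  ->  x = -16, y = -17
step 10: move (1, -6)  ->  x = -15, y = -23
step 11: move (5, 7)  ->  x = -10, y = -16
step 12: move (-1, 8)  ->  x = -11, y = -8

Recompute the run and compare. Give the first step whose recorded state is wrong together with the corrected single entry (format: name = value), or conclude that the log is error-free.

Recomputing the run from the initial state:
step 1: x = 2, y = -1
step 2: x = -1, y = 0
step 3: x = -7, y = -7
step 4: x = -3, y = -16
step 5: x = 1, y = -17
step 6: x = 9, y = -10
step 7: x = 0, y = -14
step 8: x = -8, y = -23
step 9: x = -16, y = -17
step 10: x = -15, y = -23
step 11: x = -10, y = -16
step 12: x = -11, y = -8
This matches the log at every step.

no error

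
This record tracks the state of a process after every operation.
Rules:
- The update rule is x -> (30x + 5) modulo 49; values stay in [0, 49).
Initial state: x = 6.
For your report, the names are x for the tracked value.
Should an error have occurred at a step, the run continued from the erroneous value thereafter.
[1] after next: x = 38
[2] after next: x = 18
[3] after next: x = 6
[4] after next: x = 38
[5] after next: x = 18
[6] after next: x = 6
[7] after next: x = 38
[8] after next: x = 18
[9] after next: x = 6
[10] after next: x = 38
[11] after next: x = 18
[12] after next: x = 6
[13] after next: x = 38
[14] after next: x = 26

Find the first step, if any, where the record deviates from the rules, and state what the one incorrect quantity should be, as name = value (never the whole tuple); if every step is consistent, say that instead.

step 14, x = 18

Recomputing the run from the initial state:
step 1: x = 38
step 2: x = 18
step 3: x = 6
step 4: x = 38
step 5: x = 18
step 6: x = 6
step 7: x = 38
step 8: x = 18
step 9: x = 6
step 10: x = 38
step 11: x = 18
step 12: x = 6
step 13: x = 38
step 14: x = 18
The first disagreement with the record is at step 14, where the value should be x = 18.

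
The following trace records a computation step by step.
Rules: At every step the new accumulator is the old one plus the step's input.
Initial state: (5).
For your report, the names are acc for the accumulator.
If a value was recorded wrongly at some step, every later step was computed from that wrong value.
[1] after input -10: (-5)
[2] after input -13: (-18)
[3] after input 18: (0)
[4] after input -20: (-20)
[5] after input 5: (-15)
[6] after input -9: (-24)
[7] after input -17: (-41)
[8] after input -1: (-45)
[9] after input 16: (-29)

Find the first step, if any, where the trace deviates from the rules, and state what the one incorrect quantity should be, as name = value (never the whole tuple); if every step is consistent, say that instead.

step 8, acc = -42

Step 1: acc = 5 + -10 = -5 — same as recorded.
Step 2: acc = -5 + -13 = -18 — same as recorded.
Step 3: acc = -18 + 18 = 0 — in agreement.
Step 4: acc = 0 + -20 = -20 — agrees with the trace.
Step 5: acc = -20 + 5 = -15 — agrees with the trace.
Step 6: acc = -15 + -9 = -24 — matches.
Step 7: acc = -24 + -17 = -41 — confirmed correct.
Step 8: acc = -41 + -1 = -42 — this is not what the trace shows.
First incorrect step: 8; the correct value is acc = -42.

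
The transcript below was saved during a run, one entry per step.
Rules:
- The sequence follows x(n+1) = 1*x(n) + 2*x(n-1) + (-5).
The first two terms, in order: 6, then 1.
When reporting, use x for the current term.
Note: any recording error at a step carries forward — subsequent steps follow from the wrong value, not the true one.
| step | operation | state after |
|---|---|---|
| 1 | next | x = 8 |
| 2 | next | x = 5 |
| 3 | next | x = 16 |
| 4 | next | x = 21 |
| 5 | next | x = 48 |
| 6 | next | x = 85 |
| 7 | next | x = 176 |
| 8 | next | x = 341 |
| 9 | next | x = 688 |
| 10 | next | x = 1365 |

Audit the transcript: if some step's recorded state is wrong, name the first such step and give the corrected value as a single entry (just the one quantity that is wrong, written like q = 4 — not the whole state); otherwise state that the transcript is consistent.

Step 1: x = 1*(1) + (2)*(6) + (-5) = 8 — matches.
Step 2: x = 1*(8) + (2)*(1) + (-5) = 5 — checks out.
Step 3: x = 1*(5) + (2)*(8) + (-5) = 16 — no discrepancy.
Step 4: x = 1*(16) + (2)*(5) + (-5) = 21 — verified.
Step 5: x = 1*(21) + (2)*(16) + (-5) = 48 — matches.
Step 6: x = 1*(48) + (2)*(21) + (-5) = 85 — matches.
Step 7: x = 1*(85) + (2)*(48) + (-5) = 176 — exactly as logged.
Step 8: x = 1*(176) + (2)*(85) + (-5) = 341 — agrees with the transcript.
Step 9: x = 1*(341) + (2)*(176) + (-5) = 688 — no discrepancy.
Step 10: x = 1*(688) + (2)*(341) + (-5) = 1365 — verified.
Each recorded entry agrees with the recomputation.

no error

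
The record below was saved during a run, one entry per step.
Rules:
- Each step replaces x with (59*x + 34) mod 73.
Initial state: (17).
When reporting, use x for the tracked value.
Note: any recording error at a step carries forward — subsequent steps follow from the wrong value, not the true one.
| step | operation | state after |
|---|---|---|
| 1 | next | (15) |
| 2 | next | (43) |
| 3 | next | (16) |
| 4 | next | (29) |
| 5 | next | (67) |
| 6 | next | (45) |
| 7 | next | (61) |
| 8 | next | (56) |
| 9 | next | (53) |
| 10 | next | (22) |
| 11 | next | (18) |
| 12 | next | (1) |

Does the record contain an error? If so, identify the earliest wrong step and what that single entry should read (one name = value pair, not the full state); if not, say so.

Step 1: x = (59*17 + 34) mod 73 = 15 — exactly as logged.
Step 2: x = (59*15 + 34) mod 73 = 43 — checks out.
Step 3: x = (59*43 + 34) mod 73 = 16 — consistent with the record.
Step 4: x = (59*16 + 34) mod 73 = 29 — consistent with the record.
Step 5: x = (59*29 + 34) mod 73 = 66 — the entry is off here.
The earliest wrong entry is at step 5: it should read x = 66.

step 5, x = 66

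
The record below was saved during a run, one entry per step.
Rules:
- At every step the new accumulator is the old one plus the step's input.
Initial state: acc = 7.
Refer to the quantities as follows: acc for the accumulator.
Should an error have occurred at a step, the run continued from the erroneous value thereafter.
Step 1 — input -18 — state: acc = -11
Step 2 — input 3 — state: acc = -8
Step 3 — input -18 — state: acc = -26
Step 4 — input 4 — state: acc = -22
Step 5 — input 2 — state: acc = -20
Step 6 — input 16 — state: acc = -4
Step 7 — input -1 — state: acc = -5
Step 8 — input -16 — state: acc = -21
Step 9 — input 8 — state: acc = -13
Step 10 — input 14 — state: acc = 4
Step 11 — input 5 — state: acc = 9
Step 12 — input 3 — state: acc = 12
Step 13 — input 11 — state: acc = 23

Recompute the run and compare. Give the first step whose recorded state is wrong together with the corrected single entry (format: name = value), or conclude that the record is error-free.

step 10, acc = 1

Recomputing the run from the initial state:
step 1: acc = -11
step 2: acc = -8
step 3: acc = -26
step 4: acc = -22
step 5: acc = -20
step 6: acc = -4
step 7: acc = -5
step 8: acc = -21
step 9: acc = -13
step 10: acc = 1
step 11: acc = 6
step 12: acc = 9
step 13: acc = 20
The first disagreement with the record is at step 10, where the value should be acc = 1.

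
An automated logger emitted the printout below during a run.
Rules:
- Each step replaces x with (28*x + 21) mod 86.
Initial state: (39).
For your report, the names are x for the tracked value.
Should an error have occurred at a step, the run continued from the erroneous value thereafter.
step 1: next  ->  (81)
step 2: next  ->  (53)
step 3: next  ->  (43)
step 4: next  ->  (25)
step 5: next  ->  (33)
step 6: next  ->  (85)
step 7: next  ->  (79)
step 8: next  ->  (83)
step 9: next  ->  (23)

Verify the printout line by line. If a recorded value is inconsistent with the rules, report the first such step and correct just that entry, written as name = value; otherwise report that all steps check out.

Recomputing the run from the initial state:
step 1: x = 81
step 2: x = 53
step 3: x = 43
step 4: x = 21
step 5: x = 7
step 6: x = 45
step 7: x = 77
step 8: x = 27
step 9: x = 3
The first disagreement with the printout is at step 4, where the value should be x = 21.

step 4, x = 21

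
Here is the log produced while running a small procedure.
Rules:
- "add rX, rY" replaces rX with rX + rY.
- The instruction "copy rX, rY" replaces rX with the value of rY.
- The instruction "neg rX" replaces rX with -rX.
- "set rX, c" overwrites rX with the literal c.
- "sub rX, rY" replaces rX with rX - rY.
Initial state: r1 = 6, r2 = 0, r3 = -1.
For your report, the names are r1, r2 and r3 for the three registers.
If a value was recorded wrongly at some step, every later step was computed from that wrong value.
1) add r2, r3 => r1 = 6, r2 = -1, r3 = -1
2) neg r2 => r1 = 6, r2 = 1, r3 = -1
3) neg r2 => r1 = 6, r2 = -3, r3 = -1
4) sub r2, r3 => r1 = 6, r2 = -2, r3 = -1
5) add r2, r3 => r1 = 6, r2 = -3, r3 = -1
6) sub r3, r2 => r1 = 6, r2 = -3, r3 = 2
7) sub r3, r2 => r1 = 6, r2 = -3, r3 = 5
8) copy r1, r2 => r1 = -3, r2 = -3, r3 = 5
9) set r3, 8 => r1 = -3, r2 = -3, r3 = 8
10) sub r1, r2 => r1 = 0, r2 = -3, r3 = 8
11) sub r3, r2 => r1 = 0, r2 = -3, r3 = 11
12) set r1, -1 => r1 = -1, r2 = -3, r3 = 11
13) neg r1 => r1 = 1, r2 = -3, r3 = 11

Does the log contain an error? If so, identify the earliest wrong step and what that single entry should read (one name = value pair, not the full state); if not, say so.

step 3, r2 = -1

step 1: r2 = 0 + -1 = -1 -> verified
step 2: r2 = -(-1) = 1 -> checks out
step 3: r2 = -(1) = -1 -> this is not what the log shows
Step 3 is the first one off; corrected, r2 = -1.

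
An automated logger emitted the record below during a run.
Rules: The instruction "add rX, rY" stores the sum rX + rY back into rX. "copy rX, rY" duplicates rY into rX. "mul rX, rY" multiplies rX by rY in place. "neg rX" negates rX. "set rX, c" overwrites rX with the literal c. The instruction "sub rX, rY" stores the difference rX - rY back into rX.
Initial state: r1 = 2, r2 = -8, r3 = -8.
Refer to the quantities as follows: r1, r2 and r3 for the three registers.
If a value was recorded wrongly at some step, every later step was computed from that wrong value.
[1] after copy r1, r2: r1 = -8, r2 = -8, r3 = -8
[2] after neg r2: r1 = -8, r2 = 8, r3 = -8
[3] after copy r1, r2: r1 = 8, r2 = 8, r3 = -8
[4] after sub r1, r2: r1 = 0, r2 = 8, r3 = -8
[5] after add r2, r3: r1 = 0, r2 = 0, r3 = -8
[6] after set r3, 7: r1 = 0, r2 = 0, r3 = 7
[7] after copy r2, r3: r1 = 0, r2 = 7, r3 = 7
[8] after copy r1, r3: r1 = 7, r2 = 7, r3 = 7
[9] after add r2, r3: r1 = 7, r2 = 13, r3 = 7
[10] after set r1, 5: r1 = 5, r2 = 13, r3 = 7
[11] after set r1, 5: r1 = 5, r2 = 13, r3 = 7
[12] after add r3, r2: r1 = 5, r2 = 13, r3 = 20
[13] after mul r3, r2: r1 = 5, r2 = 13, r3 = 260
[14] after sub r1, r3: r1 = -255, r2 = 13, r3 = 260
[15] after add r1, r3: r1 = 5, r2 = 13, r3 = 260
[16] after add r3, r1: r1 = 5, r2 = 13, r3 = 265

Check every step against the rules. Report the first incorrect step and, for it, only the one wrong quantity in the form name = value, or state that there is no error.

step 9, r2 = 14

step 1: r1 = -8 -> matches
step 2: r2 = -(-8) = 8 -> in agreement
step 3: r1 = 8 -> same as recorded
step 4: r1 = 8 - 8 = 0 -> consistent with the record
step 5: r2 = 8 + -8 = 0 -> exactly as logged
step 6: r3 = 7 -> matches
step 7: r2 = 7 -> agrees with the record
step 8: r1 = 7 -> no discrepancy
step 9: r2 = 7 + 7 = 14 -> this is not what the record shows
First deviation found at step 9; the corrected entry is r2 = 14.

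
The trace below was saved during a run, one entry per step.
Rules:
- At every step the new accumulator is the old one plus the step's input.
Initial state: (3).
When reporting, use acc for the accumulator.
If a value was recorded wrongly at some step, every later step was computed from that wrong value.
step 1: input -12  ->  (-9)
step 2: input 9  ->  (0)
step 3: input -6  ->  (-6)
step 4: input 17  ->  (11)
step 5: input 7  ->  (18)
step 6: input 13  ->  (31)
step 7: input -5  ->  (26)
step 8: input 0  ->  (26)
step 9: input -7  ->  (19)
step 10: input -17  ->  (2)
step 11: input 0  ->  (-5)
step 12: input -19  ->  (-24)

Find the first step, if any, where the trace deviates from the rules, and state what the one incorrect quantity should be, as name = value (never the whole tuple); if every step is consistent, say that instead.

Recomputing the run from the initial state:
step 1: acc = -9
step 2: acc = 0
step 3: acc = -6
step 4: acc = 11
step 5: acc = 18
step 6: acc = 31
step 7: acc = 26
step 8: acc = 26
step 9: acc = 19
step 10: acc = 2
step 11: acc = 2
step 12: acc = -17
The first disagreement with the trace is at step 11, where the value should be acc = 2.

step 11, acc = 2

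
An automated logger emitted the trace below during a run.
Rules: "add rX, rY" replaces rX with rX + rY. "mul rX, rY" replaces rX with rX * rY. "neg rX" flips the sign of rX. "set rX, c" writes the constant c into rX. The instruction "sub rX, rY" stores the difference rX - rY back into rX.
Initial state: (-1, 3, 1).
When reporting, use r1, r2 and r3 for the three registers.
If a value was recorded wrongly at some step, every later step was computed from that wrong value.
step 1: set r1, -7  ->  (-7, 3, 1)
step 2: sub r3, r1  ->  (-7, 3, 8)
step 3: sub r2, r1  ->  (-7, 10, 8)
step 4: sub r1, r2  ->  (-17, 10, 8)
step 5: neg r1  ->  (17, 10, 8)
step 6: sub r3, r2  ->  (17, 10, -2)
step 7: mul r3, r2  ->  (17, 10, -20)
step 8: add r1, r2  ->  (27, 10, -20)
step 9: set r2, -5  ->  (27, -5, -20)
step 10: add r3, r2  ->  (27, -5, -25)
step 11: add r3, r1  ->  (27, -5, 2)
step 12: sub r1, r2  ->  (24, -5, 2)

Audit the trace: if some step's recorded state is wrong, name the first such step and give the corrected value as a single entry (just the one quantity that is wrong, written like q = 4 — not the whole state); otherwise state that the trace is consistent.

step 12, r1 = 32

step 1: r1 = -7 -> exactly as logged
step 2: r3 = 1 - -7 = 8 -> in agreement
step 3: r2 = 3 - -7 = 10 -> checks out
step 4: r1 = -7 - 10 = -17 -> checks out
step 5: r1 = -(-17) = 17 -> same as recorded
step 6: r3 = 8 - 10 = -2 -> consistent with the trace
step 7: r3 = -2 * 10 = -20 -> same as recorded
step 8: r1 = 17 + 10 = 27 -> checks out
step 9: r2 = -5 -> matches
step 10: r3 = -20 + -5 = -25 -> matches
step 11: r3 = -25 + 27 = 2 -> matches
step 12: r1 = 27 - -5 = 32 -> the trace has a different value
Conclusion: step 12 carries the first error; the entry should be r1 = 32.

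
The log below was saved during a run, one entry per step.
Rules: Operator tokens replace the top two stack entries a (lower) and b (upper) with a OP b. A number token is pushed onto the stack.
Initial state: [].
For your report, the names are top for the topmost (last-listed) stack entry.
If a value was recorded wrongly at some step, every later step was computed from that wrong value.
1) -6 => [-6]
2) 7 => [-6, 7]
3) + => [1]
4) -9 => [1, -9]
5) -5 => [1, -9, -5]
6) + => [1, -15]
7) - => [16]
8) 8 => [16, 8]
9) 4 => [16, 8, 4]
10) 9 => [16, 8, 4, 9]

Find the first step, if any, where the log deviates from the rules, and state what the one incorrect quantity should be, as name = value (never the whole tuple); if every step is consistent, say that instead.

step 6, top = -14

1. push -6: top = -6 (in agreement)
2. push 7: top = 7 (no discrepancy)
3. -6 + 7 = 1 (confirmed correct)
4. push -9: top = -9 (confirmed correct)
5. push -5: top = -5 (exactly as logged)
6. -9 + -5 = -14 (a discrepancy with the log)
First deviation found at step 6; the corrected entry is top = -14.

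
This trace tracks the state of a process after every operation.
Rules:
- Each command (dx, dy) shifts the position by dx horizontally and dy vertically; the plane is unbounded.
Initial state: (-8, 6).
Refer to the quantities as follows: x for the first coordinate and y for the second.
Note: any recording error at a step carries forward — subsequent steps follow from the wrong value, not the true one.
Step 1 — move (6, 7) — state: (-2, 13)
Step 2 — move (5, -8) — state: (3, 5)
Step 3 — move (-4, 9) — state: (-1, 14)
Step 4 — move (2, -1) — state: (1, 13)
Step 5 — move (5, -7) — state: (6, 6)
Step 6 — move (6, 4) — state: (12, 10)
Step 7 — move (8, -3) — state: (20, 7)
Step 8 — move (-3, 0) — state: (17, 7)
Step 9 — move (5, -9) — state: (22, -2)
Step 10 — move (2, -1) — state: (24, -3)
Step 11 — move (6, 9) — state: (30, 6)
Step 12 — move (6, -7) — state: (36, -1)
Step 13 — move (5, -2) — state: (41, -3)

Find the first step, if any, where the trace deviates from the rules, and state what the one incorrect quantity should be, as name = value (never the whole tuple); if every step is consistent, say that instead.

no error

step 1: x = -8 + (6) = -2, y = 6 + (7) = 13 -> exactly as logged
step 2: x = -2 + (5) = 3, y = 13 + (-8) = 5 -> in agreement
step 3: x = 3 + (-4) = -1, y = 5 + (9) = 14 -> matches
step 4: x = -1 + (2) = 1, y = 14 + (-1) = 13 -> confirmed correct
step 5: x = 1 + (5) = 6, y = 13 + (-7) = 6 -> no discrepancy
step 6: x = 6 + (6) = 12, y = 6 + (4) = 10 -> in agreement
step 7: x = 12 + (8) = 20, y = 10 + (-3) = 7 -> checks out
step 8: x = 20 + (-3) = 17, y = 7 + (0) = 7 -> same as recorded
step 9: x = 17 + (5) = 22, y = 7 + (-9) = -2 -> matches
step 10: x = 22 + (2) = 24, y = -2 + (-1) = -3 -> checks out
step 11: x = 24 + (6) = 30, y = -3 + (9) = 6 -> same as recorded
step 12: x = 30 + (6) = 36, y = 6 + (-7) = -1 -> consistent with the trace
step 13: x = 36 + (5) = 41, y = -1 + (-2) = -3 -> no discrepancy
The whole run recomputes cleanly — no discrepancies.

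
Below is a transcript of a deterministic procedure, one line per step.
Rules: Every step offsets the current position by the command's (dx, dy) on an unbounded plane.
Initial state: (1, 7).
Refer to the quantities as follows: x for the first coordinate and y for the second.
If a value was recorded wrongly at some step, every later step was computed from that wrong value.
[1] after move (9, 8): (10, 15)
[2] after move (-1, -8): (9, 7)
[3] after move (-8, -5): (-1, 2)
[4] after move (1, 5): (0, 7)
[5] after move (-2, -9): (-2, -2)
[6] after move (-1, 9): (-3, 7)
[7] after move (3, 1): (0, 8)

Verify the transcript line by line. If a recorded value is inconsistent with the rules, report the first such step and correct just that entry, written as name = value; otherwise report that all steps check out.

step 3, x = 1

Recomputing the run from the initial state:
step 1: x = 10, y = 15
step 2: x = 9, y = 7
step 3: x = 1, y = 2
step 4: x = 2, y = 7
step 5: x = 0, y = -2
step 6: x = -1, y = 7
step 7: x = 2, y = 8
The first disagreement with the transcript is at step 3, where the value should be x = 1.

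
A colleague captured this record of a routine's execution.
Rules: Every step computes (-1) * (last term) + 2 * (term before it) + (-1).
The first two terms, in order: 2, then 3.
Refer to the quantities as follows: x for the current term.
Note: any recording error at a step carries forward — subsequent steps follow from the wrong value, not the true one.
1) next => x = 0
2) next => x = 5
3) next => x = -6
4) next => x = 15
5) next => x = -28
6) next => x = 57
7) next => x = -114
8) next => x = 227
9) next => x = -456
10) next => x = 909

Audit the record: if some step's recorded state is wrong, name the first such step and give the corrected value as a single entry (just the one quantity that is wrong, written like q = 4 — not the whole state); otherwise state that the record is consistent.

1. x = -1*(3) + (2)*(2) + (-1) = 0 (checks out)
2. x = -1*(0) + (2)*(3) + (-1) = 5 (agrees with the record)
3. x = -1*(5) + (2)*(0) + (-1) = -6 (verified)
4. x = -1*(-6) + (2)*(5) + (-1) = 15 (exactly as logged)
5. x = -1*(15) + (2)*(-6) + (-1) = -28 (checks out)
6. x = -1*(-28) + (2)*(15) + (-1) = 57 (confirmed correct)
7. x = -1*(57) + (2)*(-28) + (-1) = -114 (exactly as logged)
8. x = -1*(-114) + (2)*(57) + (-1) = 227 (agrees with the record)
9. x = -1*(227) + (2)*(-114) + (-1) = -456 (verified)
10. x = -1*(-456) + (2)*(227) + (-1) = 909 (verified)
All entries verified; no error found.

no error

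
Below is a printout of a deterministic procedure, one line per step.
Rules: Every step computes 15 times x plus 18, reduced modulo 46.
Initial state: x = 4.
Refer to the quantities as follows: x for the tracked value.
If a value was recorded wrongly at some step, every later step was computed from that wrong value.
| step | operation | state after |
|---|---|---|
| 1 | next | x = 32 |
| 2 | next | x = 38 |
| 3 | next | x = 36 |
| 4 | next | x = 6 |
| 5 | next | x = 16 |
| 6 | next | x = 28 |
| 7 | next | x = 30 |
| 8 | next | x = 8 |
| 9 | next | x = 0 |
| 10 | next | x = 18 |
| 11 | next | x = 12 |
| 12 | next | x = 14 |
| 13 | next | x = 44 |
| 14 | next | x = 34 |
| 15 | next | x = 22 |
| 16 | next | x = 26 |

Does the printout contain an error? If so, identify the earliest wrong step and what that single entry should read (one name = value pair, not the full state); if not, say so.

step 7, x = 24

Recomputing the run from the initial state:
step 1: x = 32
step 2: x = 38
step 3: x = 36
step 4: x = 6
step 5: x = 16
step 6: x = 28
step 7: x = 24
step 8: x = 10
step 9: x = 30
step 10: x = 8
step 11: x = 0
step 12: x = 18
step 13: x = 12
step 14: x = 14
step 15: x = 44
step 16: x = 34
The first disagreement with the printout is at step 7, where the value should be x = 24.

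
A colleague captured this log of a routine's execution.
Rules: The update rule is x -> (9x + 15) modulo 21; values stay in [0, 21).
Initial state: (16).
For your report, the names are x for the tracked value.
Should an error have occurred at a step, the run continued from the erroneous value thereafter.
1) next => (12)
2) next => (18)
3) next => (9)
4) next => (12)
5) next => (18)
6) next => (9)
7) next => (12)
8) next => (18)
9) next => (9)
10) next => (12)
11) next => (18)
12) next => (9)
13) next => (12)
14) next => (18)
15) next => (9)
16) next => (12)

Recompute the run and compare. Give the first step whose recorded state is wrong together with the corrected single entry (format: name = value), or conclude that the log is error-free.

no error

1. x = (9*16 + 15) mod 21 = 12 (consistent with the log)
2. x = (9*12 + 15) mod 21 = 18 (consistent with the log)
3. x = (9*18 + 15) mod 21 = 9 (consistent with the log)
4. x = (9*9 + 15) mod 21 = 12 (checks out)
5. x = (9*12 + 15) mod 21 = 18 (matches)
6. x = (9*18 + 15) mod 21 = 9 (verified)
7. x = (9*9 + 15) mod 21 = 12 (no discrepancy)
8. x = (9*12 + 15) mod 21 = 18 (same as recorded)
9. x = (9*18 + 15) mod 21 = 9 (consistent with the log)
10. x = (9*9 + 15) mod 21 = 12 (exactly as logged)
11. x = (9*12 + 15) mod 21 = 18 (checks out)
12. x = (9*18 + 15) mod 21 = 9 (matches)
13. x = (9*9 + 15) mod 21 = 12 (in agreement)
14. x = (9*12 + 15) mod 21 = 18 (verified)
15. x = (9*18 + 15) mod 21 = 9 (exactly as logged)
16. x = (9*9 + 15) mod 21 = 12 (confirmed correct)
Nothing is out of place; the run is error-free.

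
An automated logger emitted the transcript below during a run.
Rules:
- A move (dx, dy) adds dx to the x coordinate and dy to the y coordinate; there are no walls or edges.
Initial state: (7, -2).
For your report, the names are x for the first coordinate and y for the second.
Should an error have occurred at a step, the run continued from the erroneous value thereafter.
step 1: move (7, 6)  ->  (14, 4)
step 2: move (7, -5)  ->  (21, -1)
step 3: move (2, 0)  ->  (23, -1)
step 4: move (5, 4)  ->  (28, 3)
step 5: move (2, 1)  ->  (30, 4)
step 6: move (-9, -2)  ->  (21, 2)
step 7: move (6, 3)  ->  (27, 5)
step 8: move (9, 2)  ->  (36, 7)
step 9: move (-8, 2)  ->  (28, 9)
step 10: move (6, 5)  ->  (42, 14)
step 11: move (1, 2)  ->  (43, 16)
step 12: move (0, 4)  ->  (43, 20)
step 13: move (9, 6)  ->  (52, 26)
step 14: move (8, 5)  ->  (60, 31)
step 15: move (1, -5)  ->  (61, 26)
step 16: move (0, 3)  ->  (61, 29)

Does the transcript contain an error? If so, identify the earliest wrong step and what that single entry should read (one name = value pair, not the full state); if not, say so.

step 10, x = 34

Step 1: x = 7 + (7) = 14, y = -2 + (6) = 4 — checks out.
Step 2: x = 14 + (7) = 21, y = 4 + (-5) = -1 — checks out.
Step 3: x = 21 + (2) = 23, y = -1 + (0) = -1 — in agreement.
Step 4: x = 23 + (5) = 28, y = -1 + (4) = 3 — same as recorded.
Step 5: x = 28 + (2) = 30, y = 3 + (1) = 4 — same as recorded.
Step 6: x = 30 + (-9) = 21, y = 4 + (-2) = 2 — agrees with the transcript.
Step 7: x = 21 + (6) = 27, y = 2 + (3) = 5 — agrees with the transcript.
Step 8: x = 27 + (9) = 36, y = 5 + (2) = 7 — in agreement.
Step 9: x = 36 + (-8) = 28, y = 7 + (2) = 9 — no discrepancy.
Step 10: x = 28 + (6) = 34, y = 9 + (5) = 14 — the entry is off here.
The audit stops at step 10: the recorded entry is wrong and should be x = 34.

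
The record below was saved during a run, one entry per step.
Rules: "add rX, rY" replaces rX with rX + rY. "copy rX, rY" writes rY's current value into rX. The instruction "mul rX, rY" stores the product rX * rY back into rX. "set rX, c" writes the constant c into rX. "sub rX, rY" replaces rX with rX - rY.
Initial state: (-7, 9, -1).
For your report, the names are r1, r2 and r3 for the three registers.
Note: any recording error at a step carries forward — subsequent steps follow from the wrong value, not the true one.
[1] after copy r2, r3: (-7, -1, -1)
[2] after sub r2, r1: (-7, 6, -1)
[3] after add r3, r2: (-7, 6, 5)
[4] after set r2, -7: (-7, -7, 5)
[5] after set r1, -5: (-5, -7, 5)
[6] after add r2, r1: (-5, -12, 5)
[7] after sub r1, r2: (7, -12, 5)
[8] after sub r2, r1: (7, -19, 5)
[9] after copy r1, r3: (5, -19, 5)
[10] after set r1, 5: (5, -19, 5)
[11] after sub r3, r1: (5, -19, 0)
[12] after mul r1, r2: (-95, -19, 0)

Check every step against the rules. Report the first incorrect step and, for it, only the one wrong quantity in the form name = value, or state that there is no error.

no error

Step 1: r2 = -1 — confirmed correct.
Step 2: r2 = -1 - -7 = 6 — consistent with the record.
Step 3: r3 = -1 + 6 = 5 — same as recorded.
Step 4: r2 = -7 — no discrepancy.
Step 5: r1 = -5 — same as recorded.
Step 6: r2 = -7 + -5 = -12 — exactly as logged.
Step 7: r1 = -5 - -12 = 7 — same as recorded.
Step 8: r2 = -12 - 7 = -19 — exactly as logged.
Step 9: r1 = 5 — matches.
Step 10: r1 = 5 — confirmed correct.
Step 11: r3 = 5 - 5 = 0 — confirmed correct.
Step 12: r1 = 5 * -19 = -95 — agrees with the record.
The whole run recomputes cleanly — no discrepancies.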